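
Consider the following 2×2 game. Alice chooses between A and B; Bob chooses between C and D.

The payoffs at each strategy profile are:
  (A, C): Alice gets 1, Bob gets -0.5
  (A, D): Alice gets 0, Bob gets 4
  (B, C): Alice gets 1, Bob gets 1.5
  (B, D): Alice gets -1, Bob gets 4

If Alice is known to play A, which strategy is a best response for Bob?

D

Against A, Bob earns -0.5 from C and 4 from D.
So D is the best response.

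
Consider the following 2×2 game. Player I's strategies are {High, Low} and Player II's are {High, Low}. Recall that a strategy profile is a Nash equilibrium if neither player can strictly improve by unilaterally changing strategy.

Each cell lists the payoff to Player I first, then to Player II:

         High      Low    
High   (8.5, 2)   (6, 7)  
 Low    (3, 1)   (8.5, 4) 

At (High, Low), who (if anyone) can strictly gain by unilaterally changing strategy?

Player I

Player I at (High, Low) earns 6; deviating to Low yields 8.5 — a strict improvement.
Player II earns 7; deviating to High yields 2 — not better.
Only Player I has a strictly profitable deviation.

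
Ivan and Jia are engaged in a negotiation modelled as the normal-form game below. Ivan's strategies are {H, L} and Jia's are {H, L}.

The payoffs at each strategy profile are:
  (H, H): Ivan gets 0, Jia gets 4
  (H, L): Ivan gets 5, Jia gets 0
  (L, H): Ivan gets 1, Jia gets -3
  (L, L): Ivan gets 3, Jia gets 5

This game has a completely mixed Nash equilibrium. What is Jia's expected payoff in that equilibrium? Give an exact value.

5/3

First find x, the probability Ivan plays H, from Jia's indifference between H and L: 4x − 3(1−x) = 5(1−x), giving x = 2/3.
Since Jia is indifferent in equilibrium, Jia's expected payoff equals the payoff from either column against (2/3, 1/3). Using H: 4(2/3) − 3(1/3) = 5/3.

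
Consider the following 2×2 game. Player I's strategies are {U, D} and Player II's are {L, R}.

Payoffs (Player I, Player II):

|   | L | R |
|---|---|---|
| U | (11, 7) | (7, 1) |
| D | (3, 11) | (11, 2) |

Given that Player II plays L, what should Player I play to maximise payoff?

U

Against L, Player I earns 11 from U and 3 from D.
So U is the best response.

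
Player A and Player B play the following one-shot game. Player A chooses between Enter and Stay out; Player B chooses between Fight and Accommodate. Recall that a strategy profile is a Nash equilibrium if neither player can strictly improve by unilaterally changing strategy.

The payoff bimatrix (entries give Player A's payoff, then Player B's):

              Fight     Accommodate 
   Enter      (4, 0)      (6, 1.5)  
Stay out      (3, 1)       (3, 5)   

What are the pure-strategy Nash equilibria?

(Enter, Accommodate)

(Enter, Fight): Player B prefers Accommodate (1.5 > 0) — not an equilibrium.
(Enter, Accommodate): Player A gets 6 ≥ 3 from Stay out, and Player B gets 1.5 ≥ 0 from Fight — Nash equilibrium.
(Stay out, Fight): Player A prefers Enter (4 > 3); Player B prefers Accommodate (5 > 1) — not an equilibrium.
(Stay out, Accommodate): Player A prefers Enter (6 > 3) — not an equilibrium.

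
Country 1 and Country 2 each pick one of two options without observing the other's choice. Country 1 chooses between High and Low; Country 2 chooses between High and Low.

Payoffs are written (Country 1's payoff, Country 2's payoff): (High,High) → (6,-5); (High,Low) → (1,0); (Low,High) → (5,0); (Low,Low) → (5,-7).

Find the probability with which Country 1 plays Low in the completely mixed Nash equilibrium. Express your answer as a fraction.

Let x be the probability that Country 1 plays High. In a completely mixed equilibrium, Country 2 must be indifferent between High and Low.
Country 2's expected payoff from High is −5x; from Low it is −7(1−x).
Setting these equal: −5x = 7x − 7, so x = 7/12.
Therefore Country 1 plays Low with probability 1 − 7/12 = 5/12.

5/12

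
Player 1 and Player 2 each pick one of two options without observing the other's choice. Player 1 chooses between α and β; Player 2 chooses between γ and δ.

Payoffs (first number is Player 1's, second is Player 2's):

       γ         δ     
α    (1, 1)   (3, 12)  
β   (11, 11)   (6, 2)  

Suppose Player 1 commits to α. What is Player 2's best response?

δ

Against α, Player 2 earns 1 from γ and 12 from δ.
So δ is the best response.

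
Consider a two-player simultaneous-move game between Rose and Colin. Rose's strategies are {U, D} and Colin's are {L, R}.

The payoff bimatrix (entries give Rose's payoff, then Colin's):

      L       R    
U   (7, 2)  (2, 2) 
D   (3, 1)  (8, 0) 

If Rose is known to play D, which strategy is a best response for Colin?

L

Against D, Colin earns 1 from L and 0 from R.
So L is the best response.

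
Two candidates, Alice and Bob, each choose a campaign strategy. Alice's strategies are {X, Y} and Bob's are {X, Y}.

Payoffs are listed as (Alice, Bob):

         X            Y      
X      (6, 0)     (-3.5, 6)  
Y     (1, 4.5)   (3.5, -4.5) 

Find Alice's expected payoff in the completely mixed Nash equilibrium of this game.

49/24

First find q, the probability Bob plays X, from Alice's indifference between X and Y: 6q − 3.5(1−q) = q + 3.5(1−q), giving q = 7/12.
Since Alice is indifferent in equilibrium, Alice's expected payoff equals the payoff from either row against (7/12, 5/12). Using X: 6(7/12) − 3.5(5/12) = 49/24.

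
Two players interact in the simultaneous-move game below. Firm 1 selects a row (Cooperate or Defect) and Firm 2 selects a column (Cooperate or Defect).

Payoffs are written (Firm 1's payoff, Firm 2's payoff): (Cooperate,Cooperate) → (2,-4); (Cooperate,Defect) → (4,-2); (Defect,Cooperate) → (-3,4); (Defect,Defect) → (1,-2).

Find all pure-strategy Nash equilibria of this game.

(Cooperate, Defect)

(Cooperate, Cooperate): Firm 2 prefers Defect (-2 > -4) — not an equilibrium.
(Cooperate, Defect): Firm 1 gets 4 ≥ 1 from Defect, and Firm 2 gets -2 ≥ -4 from Cooperate — Nash equilibrium.
(Defect, Cooperate): Firm 1 prefers Cooperate (2 > -3) — not an equilibrium.
(Defect, Defect): Firm 1 prefers Cooperate (4 > 1); Firm 2 prefers Cooperate (4 > -2) — not an equilibrium.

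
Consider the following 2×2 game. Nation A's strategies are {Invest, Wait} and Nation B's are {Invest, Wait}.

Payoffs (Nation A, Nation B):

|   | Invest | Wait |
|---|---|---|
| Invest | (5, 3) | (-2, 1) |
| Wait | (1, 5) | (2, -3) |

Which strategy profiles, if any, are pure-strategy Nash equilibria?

(Invest, Invest)

(Invest, Invest): Nation A gets 5 ≥ 1 from Wait, and Nation B gets 3 ≥ 1 from Wait — Nash equilibrium.
(Invest, Wait): Nation A prefers Wait (2 > -2); Nation B prefers Invest (3 > 1) — not an equilibrium.
(Wait, Invest): Nation A prefers Invest (5 > 1) — not an equilibrium.
(Wait, Wait): Nation B prefers Invest (5 > -3) — not an equilibrium.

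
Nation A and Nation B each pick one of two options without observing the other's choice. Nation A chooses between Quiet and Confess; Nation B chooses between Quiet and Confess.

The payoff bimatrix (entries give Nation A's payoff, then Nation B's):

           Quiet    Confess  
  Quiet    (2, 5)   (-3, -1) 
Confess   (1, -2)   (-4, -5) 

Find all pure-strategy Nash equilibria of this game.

(Quiet, Quiet)

(Quiet, Quiet): Nation A gets 2 ≥ 1 from Confess, and Nation B gets 5 ≥ -1 from Confess — Nash equilibrium.
(Quiet, Confess): Nation B prefers Quiet (5 > -1) — not an equilibrium.
(Confess, Quiet): Nation A prefers Quiet (2 > 1) — not an equilibrium.
(Confess, Confess): Nation A prefers Quiet (-3 > -4); Nation B prefers Quiet (-2 > -5) — not an equilibrium.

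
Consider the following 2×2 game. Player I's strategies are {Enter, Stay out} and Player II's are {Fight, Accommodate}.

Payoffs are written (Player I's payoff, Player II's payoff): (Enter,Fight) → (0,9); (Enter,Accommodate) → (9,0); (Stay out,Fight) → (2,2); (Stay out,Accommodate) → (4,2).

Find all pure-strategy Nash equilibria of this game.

(Stay out, Fight)

(Enter, Fight): Player I prefers Stay out (2 > 0) — not an equilibrium.
(Enter, Accommodate): Player II prefers Fight (9 > 0) — not an equilibrium.
(Stay out, Fight): Player I gets 2 ≥ 0 from Enter, and Player II gets 2 ≥ 2 from Accommodate — Nash equilibrium.
(Stay out, Accommodate): Player I prefers Enter (9 > 4) — not an equilibrium.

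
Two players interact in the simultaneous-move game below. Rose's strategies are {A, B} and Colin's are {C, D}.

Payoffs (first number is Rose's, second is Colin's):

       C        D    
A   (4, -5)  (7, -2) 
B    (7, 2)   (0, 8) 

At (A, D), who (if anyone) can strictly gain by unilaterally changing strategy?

Neither

Rose at (A, D) earns 7; deviating to B yields 0 — not better.
Colin earns -2; deviating to C yields -5 — not better.
Neither player can strictly improve; the profile is a Nash equilibrium.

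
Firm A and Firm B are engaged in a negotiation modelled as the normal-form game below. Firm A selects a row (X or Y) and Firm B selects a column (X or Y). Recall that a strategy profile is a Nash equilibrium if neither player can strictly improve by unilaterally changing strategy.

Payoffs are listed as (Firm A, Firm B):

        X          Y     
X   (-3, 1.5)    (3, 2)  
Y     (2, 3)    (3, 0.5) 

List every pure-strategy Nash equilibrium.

(X, X): Firm A prefers Y (2 > -3); Firm B prefers Y (2 > 1.5) — not an equilibrium.
(X, Y): Firm A gets 3 ≥ 3 from Y, and Firm B gets 2 ≥ 1.5 from X — Nash equilibrium.
(Y, X): Firm A gets 2 ≥ -3 from X, and Firm B gets 3 ≥ 0.5 from Y — Nash equilibrium.
(Y, Y): Firm B prefers X (3 > 0.5) — not an equilibrium.

(X, Y) and (Y, X)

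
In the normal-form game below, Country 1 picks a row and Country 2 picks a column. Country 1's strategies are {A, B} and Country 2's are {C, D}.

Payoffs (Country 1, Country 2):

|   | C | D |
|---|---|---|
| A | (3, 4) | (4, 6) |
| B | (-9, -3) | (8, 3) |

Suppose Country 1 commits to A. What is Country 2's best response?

D

Against A, Country 2 earns 4 from C and 6 from D.
So D is the best response.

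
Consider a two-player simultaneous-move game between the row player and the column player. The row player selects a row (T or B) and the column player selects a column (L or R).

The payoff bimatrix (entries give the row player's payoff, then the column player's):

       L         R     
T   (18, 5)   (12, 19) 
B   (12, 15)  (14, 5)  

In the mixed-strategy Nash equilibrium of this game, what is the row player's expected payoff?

27/2

First find y, the probability the column player plays L, from the row player's indifference between T and B: 18y + 12(1−y) = 12y + 14(1−y), giving y = 1/4.
Since the row player is indifferent in equilibrium, the row player's expected payoff equals the payoff from either row against (1/4, 3/4). Using T: 18(1/4) + 12(3/4) = 27/2.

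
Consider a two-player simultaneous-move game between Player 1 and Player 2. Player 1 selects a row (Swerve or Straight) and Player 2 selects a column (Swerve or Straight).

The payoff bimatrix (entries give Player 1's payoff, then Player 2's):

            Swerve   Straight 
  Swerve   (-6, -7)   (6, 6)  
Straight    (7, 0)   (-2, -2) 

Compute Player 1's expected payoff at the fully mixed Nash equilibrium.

10/7

First find y, the probability Player 2 plays Swerve, from Player 1's indifference between Swerve and Straight: −6y + 6(1−y) = 7y − 2(1−y), giving y = 8/21.
Since Player 1 is indifferent in equilibrium, Player 1's expected payoff equals the payoff from either row against (8/21, 13/21). Using Swerve: −6(8/21) + 6(13/21) = 10/7.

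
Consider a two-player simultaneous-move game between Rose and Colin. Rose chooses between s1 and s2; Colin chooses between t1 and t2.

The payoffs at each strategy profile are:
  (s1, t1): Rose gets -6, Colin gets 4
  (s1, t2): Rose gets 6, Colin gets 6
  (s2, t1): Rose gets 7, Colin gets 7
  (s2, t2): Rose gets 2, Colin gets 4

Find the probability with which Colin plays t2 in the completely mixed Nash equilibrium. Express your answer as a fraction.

Let c be the probability that Colin plays t1. In a completely mixed equilibrium, Rose must be indifferent between s1 and s2.
Rose's expected payoff from s1 is −6c + 6(1−c); from s2 it is 7c + 2(1−c).
Setting these equal: −12c + 6 = 5c + 2, so c = 4/17.
Therefore Colin plays t2 with probability 1 − 4/17 = 13/17.

13/17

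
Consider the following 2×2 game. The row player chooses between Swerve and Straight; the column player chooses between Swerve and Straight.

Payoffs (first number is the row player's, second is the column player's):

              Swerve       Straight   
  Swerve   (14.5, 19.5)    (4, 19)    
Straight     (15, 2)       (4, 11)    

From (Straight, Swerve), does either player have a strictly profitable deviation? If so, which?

The column player

The row player at (Straight, Swerve) earns 15; deviating to Swerve yields 14.5 — not better.
The column player earns 2; deviating to Straight yields 11 — a strict improvement.
Only the column player has a strictly profitable deviation.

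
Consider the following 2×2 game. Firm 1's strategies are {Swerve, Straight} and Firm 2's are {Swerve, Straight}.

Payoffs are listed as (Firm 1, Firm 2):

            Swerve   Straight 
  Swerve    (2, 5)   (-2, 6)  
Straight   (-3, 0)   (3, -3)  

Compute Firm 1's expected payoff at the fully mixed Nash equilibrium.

0

First find q, the probability Firm 2 plays Swerve, from Firm 1's indifference between Swerve and Straight: 2q − 2(1−q) = −3q + 3(1−q), giving q = 1/2.
Since Firm 1 is indifferent in equilibrium, Firm 1's expected payoff equals the payoff from either row against (1/2, 1/2). Using Swerve: 2(1/2) − 2(1/2) = 0.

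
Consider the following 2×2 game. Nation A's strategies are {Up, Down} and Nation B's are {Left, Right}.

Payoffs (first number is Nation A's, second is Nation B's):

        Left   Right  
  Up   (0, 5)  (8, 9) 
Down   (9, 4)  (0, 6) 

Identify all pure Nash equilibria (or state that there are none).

(Up, Left): Nation A prefers Down (9 > 0); Nation B prefers Right (9 > 5) — not an equilibrium.
(Up, Right): Nation A gets 8 ≥ 0 from Down, and Nation B gets 9 ≥ 5 from Left — Nash equilibrium.
(Down, Left): Nation B prefers Right (6 > 4) — not an equilibrium.
(Down, Right): Nation A prefers Up (8 > 0) — not an equilibrium.

(Up, Right)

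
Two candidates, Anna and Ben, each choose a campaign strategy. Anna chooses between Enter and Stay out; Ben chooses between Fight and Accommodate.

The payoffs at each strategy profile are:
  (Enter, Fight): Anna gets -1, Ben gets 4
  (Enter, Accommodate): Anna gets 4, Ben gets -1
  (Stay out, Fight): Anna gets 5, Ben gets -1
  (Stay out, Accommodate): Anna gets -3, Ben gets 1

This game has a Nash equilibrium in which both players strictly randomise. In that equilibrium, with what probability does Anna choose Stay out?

Let p be the probability that Anna plays Enter. In a completely mixed equilibrium, Ben must be indifferent between Fight and Accommodate.
Ben's expected payoff from Fight is 4p − (1−p); from Accommodate it is −p + (1−p).
Setting these equal: 5p − 1 = −2p + 1, so p = 2/7.
Therefore Anna plays Stay out with probability 1 − 2/7 = 5/7.

5/7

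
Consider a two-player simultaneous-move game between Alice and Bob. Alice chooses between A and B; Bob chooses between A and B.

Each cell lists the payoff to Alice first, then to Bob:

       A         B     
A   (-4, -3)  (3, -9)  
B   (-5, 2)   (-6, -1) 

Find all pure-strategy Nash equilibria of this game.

(A, A)

(A, A): Alice gets -4 ≥ -5 from B, and Bob gets -3 ≥ -9 from B — Nash equilibrium.
(A, B): Bob prefers A (-3 > -9) — not an equilibrium.
(B, A): Alice prefers A (-4 > -5) — not an equilibrium.
(B, B): Alice prefers A (3 > -6); Bob prefers A (2 > -1) — not an equilibrium.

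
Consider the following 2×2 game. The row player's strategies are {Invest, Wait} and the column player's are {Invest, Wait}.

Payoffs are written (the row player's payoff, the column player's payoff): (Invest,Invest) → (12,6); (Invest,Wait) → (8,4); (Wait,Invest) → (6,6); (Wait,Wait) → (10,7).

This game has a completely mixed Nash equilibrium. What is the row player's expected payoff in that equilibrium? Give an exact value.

First find y, the probability the column player plays Invest, from the row player's indifference between Invest and Wait: 12y + 8(1−y) = 6y + 10(1−y), giving y = 1/4.
Since the row player is indifferent in equilibrium, the row player's expected payoff equals the payoff from either row against (1/4, 3/4). Using Invest: 12(1/4) + 8(3/4) = 9.

9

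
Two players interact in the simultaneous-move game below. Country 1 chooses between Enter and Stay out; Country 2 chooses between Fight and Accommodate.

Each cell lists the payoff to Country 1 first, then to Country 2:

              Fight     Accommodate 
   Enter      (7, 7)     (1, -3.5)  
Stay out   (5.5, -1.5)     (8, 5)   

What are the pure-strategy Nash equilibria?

(Enter, Fight): Country 1 gets 7 ≥ 5.5 from Stay out, and Country 2 gets 7 ≥ -3.5 from Accommodate — Nash equilibrium.
(Enter, Accommodate): Country 1 prefers Stay out (8 > 1); Country 2 prefers Fight (7 > -3.5) — not an equilibrium.
(Stay out, Fight): Country 1 prefers Enter (7 > 5.5); Country 2 prefers Accommodate (5 > -1.5) — not an equilibrium.
(Stay out, Accommodate): Country 1 gets 8 ≥ 1 from Enter, and Country 2 gets 5 ≥ -1.5 from Fight — Nash equilibrium.

(Enter, Fight) and (Stay out, Accommodate)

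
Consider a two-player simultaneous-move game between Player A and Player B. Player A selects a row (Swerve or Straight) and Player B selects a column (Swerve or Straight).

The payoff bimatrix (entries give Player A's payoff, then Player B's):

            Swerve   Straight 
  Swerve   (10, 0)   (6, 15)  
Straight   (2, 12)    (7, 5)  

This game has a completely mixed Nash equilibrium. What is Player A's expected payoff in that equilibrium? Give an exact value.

First find q, the probability Player B plays Swerve, from Player A's indifference between Swerve and Straight: 10q + 6(1−q) = 2q + 7(1−q), giving q = 1/9.
Since Player A is indifferent in equilibrium, Player A's expected payoff equals the payoff from either row against (1/9, 8/9). Using Swerve: 10(1/9) + 6(8/9) = 58/9.

58/9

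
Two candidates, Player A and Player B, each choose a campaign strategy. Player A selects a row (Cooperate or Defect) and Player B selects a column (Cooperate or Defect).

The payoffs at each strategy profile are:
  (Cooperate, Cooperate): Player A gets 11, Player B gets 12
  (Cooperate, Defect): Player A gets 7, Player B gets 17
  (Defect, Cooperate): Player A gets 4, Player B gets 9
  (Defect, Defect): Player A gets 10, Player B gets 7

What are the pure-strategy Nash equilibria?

none

(Cooperate, Cooperate): Player B prefers Defect (17 > 12) — not an equilibrium.
(Cooperate, Defect): Player A prefers Defect (10 > 7) — not an equilibrium.
(Defect, Cooperate): Player A prefers Cooperate (11 > 4) — not an equilibrium.
(Defect, Defect): Player B prefers Cooperate (9 > 7) — not an equilibrium.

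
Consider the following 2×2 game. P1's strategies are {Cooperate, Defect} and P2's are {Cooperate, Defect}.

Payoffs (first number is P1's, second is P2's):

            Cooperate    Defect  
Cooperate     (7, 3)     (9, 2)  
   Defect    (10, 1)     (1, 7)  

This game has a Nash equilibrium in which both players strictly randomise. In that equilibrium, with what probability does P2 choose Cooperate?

8/11

Let y be the probability that P2 plays Cooperate. In a completely mixed equilibrium, P1 must be indifferent between Cooperate and Defect.
P1's expected payoff from Cooperate is 7y + 9(1−y); from Defect it is 10y + (1−y).
Setting these equal: −2y + 9 = 9y + 1, so y = 8/11.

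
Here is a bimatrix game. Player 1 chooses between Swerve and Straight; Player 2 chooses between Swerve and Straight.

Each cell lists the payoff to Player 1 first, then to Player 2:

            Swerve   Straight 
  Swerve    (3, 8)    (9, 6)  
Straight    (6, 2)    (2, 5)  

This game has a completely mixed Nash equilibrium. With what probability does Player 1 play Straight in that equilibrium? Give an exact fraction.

Let p be the probability that Player 1 plays Swerve. In a completely mixed equilibrium, Player 2 must be indifferent between Swerve and Straight.
Player 2's expected payoff from Swerve is 8p + 2(1−p); from Straight it is 6p + 5(1−p).
Setting these equal: 6p + 2 = p + 5, so p = 3/5.
Therefore Player 1 plays Straight with probability 1 − 3/5 = 2/5.

2/5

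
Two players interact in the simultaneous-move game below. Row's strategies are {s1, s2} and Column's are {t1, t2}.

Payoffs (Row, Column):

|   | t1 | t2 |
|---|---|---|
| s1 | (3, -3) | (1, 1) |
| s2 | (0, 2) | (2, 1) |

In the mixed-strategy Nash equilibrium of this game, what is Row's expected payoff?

3/2

First find q, the probability Column plays t1, from Row's indifference between s1 and s2: 3q + (1−q) = 2(1−q), giving q = 1/4.
Since Row is indifferent in equilibrium, Row's expected payoff equals the payoff from either row against (1/4, 3/4). Using s1: 3(1/4) + (3/4) = 3/2.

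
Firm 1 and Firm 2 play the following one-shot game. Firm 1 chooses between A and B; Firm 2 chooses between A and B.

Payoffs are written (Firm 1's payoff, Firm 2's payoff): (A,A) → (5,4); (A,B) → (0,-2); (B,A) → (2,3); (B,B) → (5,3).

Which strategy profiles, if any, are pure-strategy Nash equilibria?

(A, A): Firm 1 gets 5 ≥ 2 from B, and Firm 2 gets 4 ≥ -2 from B — Nash equilibrium.
(A, B): Firm 1 prefers B (5 > 0); Firm 2 prefers A (4 > -2) — not an equilibrium.
(B, A): Firm 1 prefers A (5 > 2) — not an equilibrium.
(B, B): Firm 1 gets 5 ≥ 0 from A, and Firm 2 gets 3 ≥ 3 from A — Nash equilibrium.

(A, A) and (B, B)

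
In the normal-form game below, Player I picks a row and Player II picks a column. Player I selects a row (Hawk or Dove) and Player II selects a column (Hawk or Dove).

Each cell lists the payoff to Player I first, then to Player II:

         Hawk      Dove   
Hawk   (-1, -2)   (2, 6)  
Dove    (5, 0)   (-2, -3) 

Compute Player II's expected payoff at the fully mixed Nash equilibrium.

First find x, the probability Player I plays Hawk, from Player II's indifference between Hawk and Dove: −2x = 6x − 3(1−x), giving x = 3/11.
Since Player II is indifferent in equilibrium, Player II's expected payoff equals the payoff from either column against (3/11, 8/11). Using Hawk: −2(3/11) = -6/11.

-6/11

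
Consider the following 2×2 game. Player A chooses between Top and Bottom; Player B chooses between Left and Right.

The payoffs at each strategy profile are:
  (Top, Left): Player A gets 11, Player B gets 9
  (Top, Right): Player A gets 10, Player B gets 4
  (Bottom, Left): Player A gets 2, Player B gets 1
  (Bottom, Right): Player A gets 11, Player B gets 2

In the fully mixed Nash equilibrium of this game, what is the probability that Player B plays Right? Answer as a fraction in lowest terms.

Let y be the probability that Player B plays Left. In a completely mixed equilibrium, Player A must be indifferent between Top and Bottom.
Player A's expected payoff from Top is 11y + 10(1−y); from Bottom it is 2y + 11(1−y).
Setting these equal: y + 10 = −9y + 11, so y = 1/10.
Therefore Player B plays Right with probability 1 − 1/10 = 9/10.

9/10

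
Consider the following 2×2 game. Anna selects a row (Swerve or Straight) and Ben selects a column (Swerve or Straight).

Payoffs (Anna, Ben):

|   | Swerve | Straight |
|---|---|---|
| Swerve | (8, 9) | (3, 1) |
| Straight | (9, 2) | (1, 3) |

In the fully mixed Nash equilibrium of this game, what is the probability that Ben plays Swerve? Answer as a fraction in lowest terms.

2/3

Let c be the probability that Ben plays Swerve. In a completely mixed equilibrium, Anna must be indifferent between Swerve and Straight.
Anna's expected payoff from Swerve is 8c + 3(1−c); from Straight it is 9c + (1−c).
Setting these equal: 5c + 3 = 8c + 1, so c = 2/3.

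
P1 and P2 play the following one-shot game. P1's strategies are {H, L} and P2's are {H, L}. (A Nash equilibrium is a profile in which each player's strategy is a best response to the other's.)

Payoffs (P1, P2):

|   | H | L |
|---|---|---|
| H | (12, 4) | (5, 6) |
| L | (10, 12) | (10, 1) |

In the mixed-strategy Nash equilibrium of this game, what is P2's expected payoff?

68/13

First find x, the probability P1 plays H, from P2's indifference between H and L: 4x + 12(1−x) = 6x + (1−x), giving x = 11/13.
Since P2 is indifferent in equilibrium, P2's expected payoff equals the payoff from either column against (11/13, 2/13). Using H: 4(11/13) + 12(2/13) = 68/13.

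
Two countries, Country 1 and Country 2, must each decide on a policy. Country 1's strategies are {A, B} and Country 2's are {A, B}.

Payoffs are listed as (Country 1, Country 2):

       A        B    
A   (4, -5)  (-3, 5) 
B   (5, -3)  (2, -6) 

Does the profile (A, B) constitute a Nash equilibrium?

At (A, B), Country 1 earns -3; switching to B would give 2, so Country 1 would deviate.
Country 2 earns 5; switching to A would give -5, so Country 2 has no profitable deviation.
Since at least one player can profitably deviate, this is not a Nash equilibrium.

No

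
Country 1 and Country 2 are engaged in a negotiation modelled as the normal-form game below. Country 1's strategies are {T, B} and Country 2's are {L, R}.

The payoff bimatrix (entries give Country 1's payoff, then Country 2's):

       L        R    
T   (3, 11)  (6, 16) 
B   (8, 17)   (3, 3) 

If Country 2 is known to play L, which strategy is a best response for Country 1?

Against L, Country 1 earns 3 from T and 8 from B.
So B is the best response.

B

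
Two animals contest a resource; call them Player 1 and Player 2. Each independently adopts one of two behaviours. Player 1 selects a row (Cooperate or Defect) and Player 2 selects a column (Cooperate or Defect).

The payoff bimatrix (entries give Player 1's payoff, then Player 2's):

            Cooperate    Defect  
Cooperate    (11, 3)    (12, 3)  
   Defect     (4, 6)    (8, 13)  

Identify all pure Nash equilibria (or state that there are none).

(Cooperate, Cooperate): Player 1 gets 11 ≥ 4 from Defect, and Player 2 gets 3 ≥ 3 from Defect — Nash equilibrium.
(Cooperate, Defect): Player 1 gets 12 ≥ 8 from Defect, and Player 2 gets 3 ≥ 3 from Cooperate — Nash equilibrium.
(Defect, Cooperate): Player 1 prefers Cooperate (11 > 4); Player 2 prefers Defect (13 > 6) — not an equilibrium.
(Defect, Defect): Player 1 prefers Cooperate (12 > 8) — not an equilibrium.

(Cooperate, Cooperate) and (Cooperate, Defect)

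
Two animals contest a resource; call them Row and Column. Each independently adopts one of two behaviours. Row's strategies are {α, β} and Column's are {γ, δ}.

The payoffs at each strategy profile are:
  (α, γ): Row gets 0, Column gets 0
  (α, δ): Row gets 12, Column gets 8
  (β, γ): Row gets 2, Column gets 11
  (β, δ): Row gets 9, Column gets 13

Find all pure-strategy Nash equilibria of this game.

(α, γ): Row prefers β (2 > 0); Column prefers δ (8 > 0) — not an equilibrium.
(α, δ): Row gets 12 ≥ 9 from β, and Column gets 8 ≥ 0 from γ — Nash equilibrium.
(β, γ): Column prefers δ (13 > 11) — not an equilibrium.
(β, δ): Row prefers α (12 > 9) — not an equilibrium.

(α, δ)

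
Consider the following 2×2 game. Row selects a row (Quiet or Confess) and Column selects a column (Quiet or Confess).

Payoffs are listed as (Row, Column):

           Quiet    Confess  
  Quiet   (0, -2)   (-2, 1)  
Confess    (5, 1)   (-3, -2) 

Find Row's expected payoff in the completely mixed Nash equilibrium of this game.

-5/3

First find q, the probability Column plays Quiet, from Row's indifference between Quiet and Confess: −2(1−q) = 5q − 3(1−q), giving q = 1/6.
Since Row is indifferent in equilibrium, Row's expected payoff equals the payoff from either row against (1/6, 5/6). Using Quiet: −2(5/6) = -5/3.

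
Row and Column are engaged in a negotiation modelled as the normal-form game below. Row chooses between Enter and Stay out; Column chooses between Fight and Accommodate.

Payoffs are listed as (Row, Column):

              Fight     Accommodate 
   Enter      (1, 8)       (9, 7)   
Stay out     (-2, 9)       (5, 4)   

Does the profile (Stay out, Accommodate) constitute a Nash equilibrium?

No

At (Stay out, Accommodate), Row earns 5; switching to Enter would give 9, so Row would deviate.
Column earns 4; switching to Fight would give 9, so Column would deviate.
Since at least one player can profitably deviate, this is not a Nash equilibrium.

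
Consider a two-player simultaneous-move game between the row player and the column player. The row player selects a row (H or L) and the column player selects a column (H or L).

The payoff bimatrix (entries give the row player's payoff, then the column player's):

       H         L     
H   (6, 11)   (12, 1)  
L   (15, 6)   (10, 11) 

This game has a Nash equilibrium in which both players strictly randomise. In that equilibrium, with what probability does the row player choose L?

Let p be the probability that the row player plays H. In a completely mixed equilibrium, the column player must be indifferent between H and L.
The column player's expected payoff from H is 11p + 6(1−p); from L it is p + 11(1−p).
Setting these equal: 5p + 6 = −10p + 11, so p = 1/3.
Therefore the row player plays L with probability 1 − 1/3 = 2/3.

2/3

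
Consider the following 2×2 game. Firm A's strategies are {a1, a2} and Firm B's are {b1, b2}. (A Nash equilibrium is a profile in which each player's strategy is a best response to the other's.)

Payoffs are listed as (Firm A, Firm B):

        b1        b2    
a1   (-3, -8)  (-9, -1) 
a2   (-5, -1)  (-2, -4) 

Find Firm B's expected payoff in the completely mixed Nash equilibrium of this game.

First find p, the probability Firm A plays a1, from Firm B's indifference between b1 and b2: −8p − (1−p) = −p − 4(1−p), giving p = 3/10.
Since Firm B is indifferent in equilibrium, Firm B's expected payoff equals the payoff from either column against (3/10, 7/10). Using b1: −8(3/10) − (7/10) = -31/10.

-31/10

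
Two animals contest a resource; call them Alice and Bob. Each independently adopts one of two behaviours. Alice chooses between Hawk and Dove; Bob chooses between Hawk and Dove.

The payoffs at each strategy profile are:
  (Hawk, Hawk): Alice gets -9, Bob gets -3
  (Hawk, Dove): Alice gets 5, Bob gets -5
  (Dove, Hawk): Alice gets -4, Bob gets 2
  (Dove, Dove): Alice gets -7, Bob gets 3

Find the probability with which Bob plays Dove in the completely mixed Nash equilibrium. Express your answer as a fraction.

Let c be the probability that Bob plays Hawk. In a completely mixed equilibrium, Alice must be indifferent between Hawk and Dove.
Alice's expected payoff from Hawk is −9c + 5(1−c); from Dove it is −4c − 7(1−c).
Setting these equal: −14c + 5 = 3c − 7, so c = 12/17.
Therefore Bob plays Dove with probability 1 − 12/17 = 5/17.

5/17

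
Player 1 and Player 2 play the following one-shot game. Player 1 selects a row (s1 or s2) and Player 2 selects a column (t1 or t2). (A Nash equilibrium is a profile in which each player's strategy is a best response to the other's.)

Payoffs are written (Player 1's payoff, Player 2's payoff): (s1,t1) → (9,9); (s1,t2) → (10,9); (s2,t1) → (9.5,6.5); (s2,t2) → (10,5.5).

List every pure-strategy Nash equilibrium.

(s1, t2) and (s2, t1)

(s1, t1): Player 1 prefers s2 (9.5 > 9) — not an equilibrium.
(s1, t2): Player 1 gets 10 ≥ 10 from s2, and Player 2 gets 9 ≥ 9 from t1 — Nash equilibrium.
(s2, t1): Player 1 gets 9.5 ≥ 9 from s1, and Player 2 gets 6.5 ≥ 5.5 from t2 — Nash equilibrium.
(s2, t2): Player 2 prefers t1 (6.5 > 5.5) — not an equilibrium.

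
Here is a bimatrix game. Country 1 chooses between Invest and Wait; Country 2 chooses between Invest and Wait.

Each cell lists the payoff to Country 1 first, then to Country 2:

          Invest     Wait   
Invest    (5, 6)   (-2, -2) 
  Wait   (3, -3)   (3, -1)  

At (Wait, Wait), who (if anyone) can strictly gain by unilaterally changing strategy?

Country 1 at (Wait, Wait) earns 3; deviating to Invest yields -2 — not better.
Country 2 earns -1; deviating to Invest yields -3 — not better.
Neither player can strictly improve; the profile is a Nash equilibrium.

Neither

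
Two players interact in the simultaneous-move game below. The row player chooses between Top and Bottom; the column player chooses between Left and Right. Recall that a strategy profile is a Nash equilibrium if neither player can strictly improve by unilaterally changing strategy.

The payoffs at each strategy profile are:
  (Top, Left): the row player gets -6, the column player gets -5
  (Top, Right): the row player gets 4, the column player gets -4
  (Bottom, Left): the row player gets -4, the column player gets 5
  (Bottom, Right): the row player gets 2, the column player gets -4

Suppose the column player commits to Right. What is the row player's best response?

Against Right, the row player earns 4 from Top and 2 from Bottom.
So Top is the best response.

Top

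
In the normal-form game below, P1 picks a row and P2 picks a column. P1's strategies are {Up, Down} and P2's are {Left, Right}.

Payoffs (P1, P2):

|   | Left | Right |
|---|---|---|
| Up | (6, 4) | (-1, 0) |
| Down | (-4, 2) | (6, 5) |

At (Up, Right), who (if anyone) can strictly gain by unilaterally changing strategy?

Both

P1 at (Up, Right) earns -1; deviating to Down yields 6 — a strict improvement.
P2 earns 0; deviating to Left yields 4 — a strict improvement.
Both P1 and P2 have strictly profitable deviations.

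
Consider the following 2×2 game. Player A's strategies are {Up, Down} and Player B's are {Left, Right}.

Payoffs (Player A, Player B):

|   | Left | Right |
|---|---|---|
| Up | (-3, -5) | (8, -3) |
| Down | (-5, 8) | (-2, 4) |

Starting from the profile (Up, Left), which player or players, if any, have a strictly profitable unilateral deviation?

Player B

Player A at (Up, Left) earns -3; deviating to Down yields -5 — not better.
Player B earns -5; deviating to Right yields -3 — a strict improvement.
Only Player B has a strictly profitable deviation.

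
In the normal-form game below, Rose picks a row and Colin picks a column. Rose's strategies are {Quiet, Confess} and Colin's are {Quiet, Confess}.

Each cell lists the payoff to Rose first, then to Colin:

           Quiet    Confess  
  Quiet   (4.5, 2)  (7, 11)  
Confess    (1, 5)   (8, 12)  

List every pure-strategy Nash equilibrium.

(Confess, Confess)

(Quiet, Quiet): Colin prefers Confess (11 > 2) — not an equilibrium.
(Quiet, Confess): Rose prefers Confess (8 > 7) — not an equilibrium.
(Confess, Quiet): Rose prefers Quiet (4.5 > 1); Colin prefers Confess (12 > 5) — not an equilibrium.
(Confess, Confess): Rose gets 8 ≥ 7 from Quiet, and Colin gets 12 ≥ 5 from Quiet — Nash equilibrium.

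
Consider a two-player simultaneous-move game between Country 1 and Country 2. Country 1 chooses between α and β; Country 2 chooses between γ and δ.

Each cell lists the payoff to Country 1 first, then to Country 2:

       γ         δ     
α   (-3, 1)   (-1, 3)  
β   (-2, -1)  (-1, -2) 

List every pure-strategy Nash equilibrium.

(α, γ): Country 1 prefers β (-2 > -3); Country 2 prefers δ (3 > 1) — not an equilibrium.
(α, δ): Country 1 gets -1 ≥ -1 from β, and Country 2 gets 3 ≥ 1 from γ — Nash equilibrium.
(β, γ): Country 1 gets -2 ≥ -3 from α, and Country 2 gets -1 ≥ -2 from δ — Nash equilibrium.
(β, δ): Country 2 prefers γ (-1 > -2) — not an equilibrium.

(α, δ) and (β, γ)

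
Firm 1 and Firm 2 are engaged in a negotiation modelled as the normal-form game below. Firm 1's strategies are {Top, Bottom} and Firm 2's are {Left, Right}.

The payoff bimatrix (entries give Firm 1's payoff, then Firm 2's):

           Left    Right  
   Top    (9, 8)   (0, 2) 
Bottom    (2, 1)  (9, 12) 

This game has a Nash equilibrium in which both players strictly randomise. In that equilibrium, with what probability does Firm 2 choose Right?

Let y be the probability that Firm 2 plays Left. In a completely mixed equilibrium, Firm 1 must be indifferent between Top and Bottom.
Firm 1's expected payoff from Top is 9y; from Bottom it is 2y + 9(1−y).
Setting these equal: 9y = −7y + 9, so y = 9/16.
Therefore Firm 2 plays Right with probability 1 − 9/16 = 7/16.

7/16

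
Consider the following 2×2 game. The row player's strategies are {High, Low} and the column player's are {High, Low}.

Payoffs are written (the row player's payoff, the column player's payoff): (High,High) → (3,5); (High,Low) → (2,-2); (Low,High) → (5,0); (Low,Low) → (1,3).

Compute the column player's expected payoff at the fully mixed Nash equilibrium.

First find p, the probability the row player plays High, from the column player's indifference between High and Low: 5p = −2p + 3(1−p), giving p = 3/10.
Since the column player is indifferent in equilibrium, the column player's expected payoff equals the payoff from either column against (3/10, 7/10). Using High: 5(3/10) = 3/2.

3/2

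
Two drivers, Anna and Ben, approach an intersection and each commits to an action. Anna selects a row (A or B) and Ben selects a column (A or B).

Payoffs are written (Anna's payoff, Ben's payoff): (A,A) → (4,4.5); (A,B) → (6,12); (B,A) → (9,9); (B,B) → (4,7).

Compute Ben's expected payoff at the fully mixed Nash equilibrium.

First find x, the probability Anna plays A, from Ben's indifference between A and B: 4.5x + 9(1−x) = 12x + 7(1−x), giving x = 4/19.
Since Ben is indifferent in equilibrium, Ben's expected payoff equals the payoff from either column against (4/19, 15/19). Using A: 4.5(4/19) + 9(15/19) = 153/19.

153/19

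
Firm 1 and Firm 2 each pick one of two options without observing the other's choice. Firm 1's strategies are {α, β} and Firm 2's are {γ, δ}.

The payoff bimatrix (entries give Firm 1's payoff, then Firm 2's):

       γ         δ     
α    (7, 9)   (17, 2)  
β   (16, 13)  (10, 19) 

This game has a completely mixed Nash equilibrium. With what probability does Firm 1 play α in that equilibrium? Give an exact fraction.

6/13

Let r be the probability that Firm 1 plays α. In a completely mixed equilibrium, Firm 2 must be indifferent between γ and δ.
Firm 2's expected payoff from γ is 9r + 13(1−r); from δ it is 2r + 19(1−r).
Setting these equal: −4r + 13 = −17r + 19, so r = 6/13.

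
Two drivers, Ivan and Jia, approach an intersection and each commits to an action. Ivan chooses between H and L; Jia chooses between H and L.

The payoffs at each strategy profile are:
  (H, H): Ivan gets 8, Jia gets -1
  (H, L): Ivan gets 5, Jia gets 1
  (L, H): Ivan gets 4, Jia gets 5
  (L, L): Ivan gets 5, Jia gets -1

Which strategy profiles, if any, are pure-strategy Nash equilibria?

(H, H): Jia prefers L (1 > -1) — not an equilibrium.
(H, L): Ivan gets 5 ≥ 5 from L, and Jia gets 1 ≥ -1 from H — Nash equilibrium.
(L, H): Ivan prefers H (8 > 4) — not an equilibrium.
(L, L): Jia prefers H (5 > -1) — not an equilibrium.

(H, L)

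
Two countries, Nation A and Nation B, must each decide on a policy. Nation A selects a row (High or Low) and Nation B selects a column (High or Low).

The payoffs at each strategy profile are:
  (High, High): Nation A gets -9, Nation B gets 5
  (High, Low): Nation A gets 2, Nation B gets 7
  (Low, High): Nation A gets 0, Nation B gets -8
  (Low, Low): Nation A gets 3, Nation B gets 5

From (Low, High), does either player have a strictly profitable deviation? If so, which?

Nation A at (Low, High) earns 0; deviating to High yields -9 — not better.
Nation B earns -8; deviating to Low yields 5 — a strict improvement.
Only Nation B has a strictly profitable deviation.

Nation B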